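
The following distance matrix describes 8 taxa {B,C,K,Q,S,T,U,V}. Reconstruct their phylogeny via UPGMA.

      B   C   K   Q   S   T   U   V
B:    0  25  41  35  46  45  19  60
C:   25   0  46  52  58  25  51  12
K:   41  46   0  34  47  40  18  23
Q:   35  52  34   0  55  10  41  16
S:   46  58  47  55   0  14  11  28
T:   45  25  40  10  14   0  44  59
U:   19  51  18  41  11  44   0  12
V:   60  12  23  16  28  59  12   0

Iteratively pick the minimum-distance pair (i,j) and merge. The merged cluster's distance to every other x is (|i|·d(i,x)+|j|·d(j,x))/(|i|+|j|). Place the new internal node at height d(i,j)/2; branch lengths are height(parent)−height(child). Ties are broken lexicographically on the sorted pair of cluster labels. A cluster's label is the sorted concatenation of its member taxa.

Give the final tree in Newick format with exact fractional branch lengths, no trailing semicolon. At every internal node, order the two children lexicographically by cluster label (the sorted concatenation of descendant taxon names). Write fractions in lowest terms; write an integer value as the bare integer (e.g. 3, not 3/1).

1. join Q+T (d=10) ⇒ QT; edges |Q|=5, |T|=5
  updated: d(B,QT)=40, d(C,QT)=77/2, d(K,QT)=37, d(QT,S)=69/2, d(QT,U)=85/2, d(QT,V)=75/2
2. join S+U (d=11) ⇒ SU; edges |S|=11/2, |U|=11/2
  updated: d(B,SU)=65/2, d(C,SU)=109/2, d(K,SU)=65/2, d(QT,SU)=77/2, d(SU,V)=20
3. join C+V (d=12) ⇒ CV; edges |C|=6, |V|=6
  updated: d(B,CV)=85/2, d(CV,K)=69/2, d(CV,QT)=38, d(CV,SU)=149/4
4. join B+SU (d=65/2) ⇒ BSU; edges |B|=65/4, |SU|=43/4
  updated: d(BSU,CV)=39, d(BSU,K)=106/3, d(BSU,QT)=39
5. join CV+K (d=69/2) ⇒ CKV; edges |CV|=45/4, |K|=69/4
  updated: d(BSU,CKV)=340/9, d(CKV,QT)=113/3
6. join CKV+QT (d=113/3) ⇒ CKQTV; edges |CKV|=19/12, |QT|=83/6
  updated: d(BSU,CKQTV)=574/15
7. join BSU+CKQTV (d=574/15) ⇒ BCKQSTUV; edges |BSU|=173/60, |CKQTV|=3/10
final tree: ((B:65/4,(S:11/2,U:11/2):43/4):173/60,(((C:6,V:6):45/4,K:69/4):19/12,(Q:5,T:5):83/6):3/10)
total length: 1071/10

((B:65/4,(S:11/2,U:11/2):43/4):173/60,(((C:6,V:6):45/4,K:69/4):19/12,(Q:5,T:5):83/6):3/10)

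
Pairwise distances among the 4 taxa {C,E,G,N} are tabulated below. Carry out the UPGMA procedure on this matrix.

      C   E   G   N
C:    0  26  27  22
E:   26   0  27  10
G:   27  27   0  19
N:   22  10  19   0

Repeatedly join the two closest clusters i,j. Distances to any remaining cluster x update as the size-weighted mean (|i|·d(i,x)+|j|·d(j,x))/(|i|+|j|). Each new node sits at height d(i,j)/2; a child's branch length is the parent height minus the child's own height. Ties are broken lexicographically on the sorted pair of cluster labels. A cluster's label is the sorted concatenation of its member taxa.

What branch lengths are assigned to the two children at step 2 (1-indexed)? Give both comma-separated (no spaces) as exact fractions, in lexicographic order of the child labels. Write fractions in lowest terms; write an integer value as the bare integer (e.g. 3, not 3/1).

13/2,23/2

step 1: merge (E,N) at d=10; branch lengths E→5, N→5; new cluster EN
  updated: d(C,EN)=24, d(EN,G)=23
step 2: merge (EN,G) at d=23; branch lengths EN→13/2, G→23/2; new cluster EGN
  updated: d(C,EGN)=25
step 3: merge (C,EGN) at d=25; branch lengths C→25/2, EGN→1; new cluster CEGN
final tree: (C:25/2,((E:5,N:5):13/2,G:23/2):1)
total length: 83/2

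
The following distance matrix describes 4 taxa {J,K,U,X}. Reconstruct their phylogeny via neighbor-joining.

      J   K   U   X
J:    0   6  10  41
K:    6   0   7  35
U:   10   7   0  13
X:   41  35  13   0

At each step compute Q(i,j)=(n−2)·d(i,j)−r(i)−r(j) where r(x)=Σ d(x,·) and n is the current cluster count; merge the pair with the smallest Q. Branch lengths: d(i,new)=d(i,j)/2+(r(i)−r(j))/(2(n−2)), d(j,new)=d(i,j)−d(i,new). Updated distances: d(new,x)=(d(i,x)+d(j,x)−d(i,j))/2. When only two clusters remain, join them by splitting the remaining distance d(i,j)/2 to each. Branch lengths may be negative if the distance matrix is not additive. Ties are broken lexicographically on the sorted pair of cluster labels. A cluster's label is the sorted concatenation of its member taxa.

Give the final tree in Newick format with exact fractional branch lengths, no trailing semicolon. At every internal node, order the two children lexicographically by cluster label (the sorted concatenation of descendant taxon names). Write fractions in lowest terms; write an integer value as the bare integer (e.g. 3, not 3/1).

step 1: merge (J,K) at d=6, Q=-93; branch lengths J→21/4, K→3/4; new cluster JK
  updated: d(JK,U)=11/2, d(JK,X)=35
step 2: merge (JK,U) at d=11/2, Q=-107/2; branch lengths JK→55/4, U→-33/4; new cluster JKU
  updated: d(JKU,X)=85/4
step 3: merge (JKU,X) at d=85/4; branch lengths JKU→85/8, X→85/8; new cluster JKUX
final tree: (((J:21/4,K:3/4):55/4,U:-33/4):85/8,X:85/8)
total length: 131/4

(((J:21/4,K:3/4):55/4,U:-33/4):85/8,X:85/8)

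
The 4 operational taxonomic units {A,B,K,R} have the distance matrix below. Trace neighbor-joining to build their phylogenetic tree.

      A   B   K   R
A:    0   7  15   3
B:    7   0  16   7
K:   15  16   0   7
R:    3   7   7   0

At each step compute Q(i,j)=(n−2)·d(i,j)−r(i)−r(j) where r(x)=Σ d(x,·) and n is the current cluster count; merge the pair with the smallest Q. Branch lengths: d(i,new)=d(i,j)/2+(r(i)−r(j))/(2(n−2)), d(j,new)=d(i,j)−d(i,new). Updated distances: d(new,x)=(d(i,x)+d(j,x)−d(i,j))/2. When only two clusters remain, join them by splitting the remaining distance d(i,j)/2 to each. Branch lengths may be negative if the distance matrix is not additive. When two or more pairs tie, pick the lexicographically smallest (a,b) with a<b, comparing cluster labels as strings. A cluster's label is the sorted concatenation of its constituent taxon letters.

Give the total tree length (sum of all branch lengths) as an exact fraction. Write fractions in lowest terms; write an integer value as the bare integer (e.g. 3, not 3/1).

69/4

step 1: merge (A,B) at d=7, Q=-41; branch lengths A→9/4, B→19/4; new cluster AB
  updated: d(AB,K)=12, d(AB,R)=3/2
step 2: merge (AB,K) at d=12, Q=-41/2; branch lengths AB→13/4, K→35/4; new cluster ABK
  updated: d(ABK,R)=-7/4
step 3: merge (ABK,R) at d=-7/4; branch lengths ABK→-7/8, R→-7/8; new cluster ABKR
final tree: (((A:9/4,B:19/4):13/4,K:35/4):-7/8,R:-7/8)
total length: 69/4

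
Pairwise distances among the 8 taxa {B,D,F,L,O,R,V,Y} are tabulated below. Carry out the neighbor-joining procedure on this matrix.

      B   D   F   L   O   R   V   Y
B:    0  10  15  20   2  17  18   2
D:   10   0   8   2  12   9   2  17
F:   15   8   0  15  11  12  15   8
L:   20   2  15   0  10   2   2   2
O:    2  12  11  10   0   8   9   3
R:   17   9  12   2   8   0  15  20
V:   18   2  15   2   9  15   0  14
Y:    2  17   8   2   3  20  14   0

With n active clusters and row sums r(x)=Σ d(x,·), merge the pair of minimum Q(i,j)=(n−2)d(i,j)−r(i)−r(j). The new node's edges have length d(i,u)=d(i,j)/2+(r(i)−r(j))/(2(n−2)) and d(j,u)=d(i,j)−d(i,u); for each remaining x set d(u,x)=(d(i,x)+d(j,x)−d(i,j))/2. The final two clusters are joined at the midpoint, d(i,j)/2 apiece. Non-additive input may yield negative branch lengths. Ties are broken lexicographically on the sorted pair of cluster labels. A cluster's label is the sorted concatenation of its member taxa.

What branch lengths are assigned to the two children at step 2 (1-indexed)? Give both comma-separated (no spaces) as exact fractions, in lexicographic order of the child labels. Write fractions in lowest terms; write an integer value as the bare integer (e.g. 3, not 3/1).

23/10,-4/5

iteration 1: select B,Y (d=2, Q=-138); attach at lengths (5/2, -1/2); label the merged cluster BY
  updated: d(BY,D)=25/2, d(BY,F)=21/2, d(BY,L)=10, d(BY,O)=3/2, d(BY,R)=35/2, d(BY,V)=15
iteration 2: select BY,O (d=3/2, Q=-111); attach at lengths (23/10, -4/5); label the merged cluster BOY
  updated: d(BOY,D)=23/2, d(BOY,F)=10, d(BOY,L)=37/4, d(BOY,R)=12, d(BOY,V)=45/4
iteration 3: select BOY,F (d=10, Q=-74); attach at lengths (17/4, 23/4); label the merged cluster BFOY
  updated: d(BFOY,D)=19/4, d(BFOY,L)=57/8, d(BFOY,R)=7, d(BFOY,V)=65/8
iteration 4: select L,R (d=2, Q=-321/8); attach at lengths (-37/16, 69/16); label the merged cluster LR
  updated: d(BFOY,LR)=97/16, d(D,LR)=9/2, d(LR,V)=15/2
iteration 5: select BFOY,LR (d=97/16, Q=-199/8); attach at lengths (13/4, 45/16); label the merged cluster BFLORY
  updated: d(BFLORY,D)=51/32, d(BFLORY,V)=153/32
iteration 6: select BFLORY,D (d=51/32, Q=-67/8); attach at lengths (35/16, -19/32); label the merged cluster BDFLORY
  updated: d(BDFLORY,V)=83/32
iteration 7: select BDFLORY,V (d=83/32); attach at lengths (83/64, 83/64); label the merged cluster BDFLORVY
final tree: ((((((B:5/2,Y:-1/2):23/10,O:-4/5):17/4,F:23/4):13/4,(L:-37/16,R:69/16):45/16):35/16,D:-19/32):83/64,V:83/64)
total length: 103/4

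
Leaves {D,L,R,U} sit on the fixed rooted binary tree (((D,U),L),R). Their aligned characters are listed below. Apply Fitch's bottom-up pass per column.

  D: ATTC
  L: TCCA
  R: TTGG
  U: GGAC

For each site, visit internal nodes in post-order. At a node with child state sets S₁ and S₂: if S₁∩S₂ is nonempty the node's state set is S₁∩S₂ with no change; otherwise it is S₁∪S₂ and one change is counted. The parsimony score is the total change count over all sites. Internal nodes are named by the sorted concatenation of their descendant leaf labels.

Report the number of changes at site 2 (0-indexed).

[col 0] DU: children D:{A}, U:{G} ∪→ {A,G}; cost 1
[col 0] DLU: children DU:{A,G}, L:{T} ∪→ {A,G,T}; cost 1
[col 0] DLRU: children DLU:{A,G,T}, R:{T} ∩→ {T}; cost 0
[col 1] DU: children D:{T}, U:{G} ∪→ {G,T}; cost 1
[col 1] DLU: children DU:{G,T}, L:{C} ∪→ {C,G,T}; cost 1
[col 1] DLRU: children DLU:{C,G,T}, R:{T} ∩→ {T}; cost 0
[col 2] DU: children D:{T}, U:{A} ∪→ {A,T}; cost 1
[col 2] DLU: children DU:{A,T}, L:{C} ∪→ {A,C,T}; cost 1
[col 2] DLRU: children DLU:{A,C,T}, R:{G} ∪→ {A,C,G,T}; cost 1
[col 3] DU: children D:{C}, U:{C} ∩→ {C}; cost 0
[col 3] DLU: children DU:{C}, L:{A} ∪→ {A,C}; cost 1
[col 3] DLRU: children DLU:{A,C}, R:{G} ∪→ {A,C,G}; cost 1
per-site changes: [2, 2, 3, 2]; total = 9

3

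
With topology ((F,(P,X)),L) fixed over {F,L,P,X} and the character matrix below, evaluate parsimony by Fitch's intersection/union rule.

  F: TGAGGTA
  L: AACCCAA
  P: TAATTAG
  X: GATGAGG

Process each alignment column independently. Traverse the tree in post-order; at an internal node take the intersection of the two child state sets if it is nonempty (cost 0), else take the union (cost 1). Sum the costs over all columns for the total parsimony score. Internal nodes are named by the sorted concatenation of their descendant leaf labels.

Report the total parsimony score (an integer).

PX@0: {T} ∪ {G} = {G,T} (union, +1)
FPX@0: {T} ∩ {G,T} = {T} (intersection, +0)
FLPX@0: {T} ∪ {A} = {A,T} (union, +1)
PX@1: {A} ∩ {A} = {A} (intersection, +0)
FPX@1: {G} ∪ {A} = {A,G} (union, +1)
FLPX@1: {A,G} ∩ {A} = {A} (intersection, +0)
PX@2: {A} ∪ {T} = {A,T} (union, +1)
FPX@2: {A} ∩ {A,T} = {A} (intersection, +0)
FLPX@2: {A} ∪ {C} = {A,C} (union, +1)
PX@3: {T} ∪ {G} = {G,T} (union, +1)
FPX@3: {G} ∩ {G,T} = {G} (intersection, +0)
FLPX@3: {G} ∪ {C} = {C,G} (union, +1)
PX@4: {T} ∪ {A} = {A,T} (union, +1)
FPX@4: {G} ∪ {A,T} = {A,G,T} (union, +1)
FLPX@4: {A,G,T} ∪ {C} = {A,C,G,T} (union, +1)
PX@5: {A} ∪ {G} = {A,G} (union, +1)
FPX@5: {T} ∪ {A,G} = {A,G,T} (union, +1)
FLPX@5: {A,G,T} ∩ {A} = {A} (intersection, +0)
PX@6: {G} ∩ {G} = {G} (intersection, +0)
FPX@6: {A} ∪ {G} = {A,G} (union, +1)
FLPX@6: {A,G} ∩ {A} = {A} (intersection, +0)
per-site changes: [2, 1, 2, 2, 3, 2, 1]; total = 13

13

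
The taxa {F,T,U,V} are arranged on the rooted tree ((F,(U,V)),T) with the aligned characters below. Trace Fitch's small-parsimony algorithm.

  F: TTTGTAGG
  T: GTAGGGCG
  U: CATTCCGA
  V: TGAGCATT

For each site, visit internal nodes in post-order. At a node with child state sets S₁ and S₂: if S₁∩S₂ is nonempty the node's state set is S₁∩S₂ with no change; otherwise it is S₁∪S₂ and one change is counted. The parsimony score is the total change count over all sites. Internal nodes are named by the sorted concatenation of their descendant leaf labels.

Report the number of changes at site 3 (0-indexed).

UV@0: {C} ∪ {T} = {C,T} (union, +1)
FUV@0: {T} ∩ {C,T} = {T} (intersection, +0)
FTUV@0: {T} ∪ {G} = {G,T} (union, +1)
UV@1: {A} ∪ {G} = {A,G} (union, +1)
FUV@1: {T} ∪ {A,G} = {A,G,T} (union, +1)
FTUV@1: {A,G,T} ∩ {T} = {T} (intersection, +0)
UV@2: {T} ∪ {A} = {A,T} (union, +1)
FUV@2: {T} ∩ {A,T} = {T} (intersection, +0)
FTUV@2: {T} ∪ {A} = {A,T} (union, +1)
UV@3: {T} ∪ {G} = {G,T} (union, +1)
FUV@3: {G} ∩ {G,T} = {G} (intersection, +0)
FTUV@3: {G} ∩ {G} = {G} (intersection, +0)
UV@4: {C} ∩ {C} = {C} (intersection, +0)
FUV@4: {T} ∪ {C} = {C,T} (union, +1)
FTUV@4: {C,T} ∪ {G} = {C,G,T} (union, +1)
UV@5: {C} ∪ {A} = {A,C} (union, +1)
FUV@5: {A} ∩ {A,C} = {A} (intersection, +0)
FTUV@5: {A} ∪ {G} = {A,G} (union, +1)
UV@6: {G} ∪ {T} = {G,T} (union, +1)
FUV@6: {G} ∩ {G,T} = {G} (intersection, +0)
FTUV@6: {G} ∪ {C} = {C,G} (union, +1)
UV@7: {A} ∪ {T} = {A,T} (union, +1)
FUV@7: {G} ∪ {A,T} = {A,G,T} (union, +1)
FTUV@7: {A,G,T} ∩ {G} = {G} (intersection, +0)
per-site changes: [2, 2, 2, 1, 2, 2, 2, 2]; total = 15

1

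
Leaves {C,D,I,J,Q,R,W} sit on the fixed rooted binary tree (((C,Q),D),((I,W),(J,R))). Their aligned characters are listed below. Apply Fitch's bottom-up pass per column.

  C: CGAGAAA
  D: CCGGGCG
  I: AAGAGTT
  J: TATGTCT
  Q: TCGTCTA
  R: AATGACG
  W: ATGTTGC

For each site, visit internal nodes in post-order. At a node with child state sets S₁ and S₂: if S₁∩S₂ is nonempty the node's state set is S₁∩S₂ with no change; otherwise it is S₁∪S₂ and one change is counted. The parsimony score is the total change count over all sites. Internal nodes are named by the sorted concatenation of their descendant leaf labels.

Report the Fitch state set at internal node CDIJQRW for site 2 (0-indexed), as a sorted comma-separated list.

G

[col 0] CQ: children C:{C}, Q:{T} ∪→ {C,T}; cost 1
[col 0] CDQ: children CQ:{C,T}, D:{C} ∩→ {C}; cost 0
[col 0] IW: children I:{A}, W:{A} ∩→ {A}; cost 0
[col 0] JR: children J:{T}, R:{A} ∪→ {A,T}; cost 1
[col 0] IJRW: children IW:{A}, JR:{A,T} ∩→ {A}; cost 0
[col 0] CDIJQRW: children CDQ:{C}, IJRW:{A} ∪→ {A,C}; cost 1
[col 1] CQ: children C:{G}, Q:{C} ∪→ {C,G}; cost 1
[col 1] CDQ: children CQ:{C,G}, D:{C} ∩→ {C}; cost 0
[col 1] IW: children I:{A}, W:{T} ∪→ {A,T}; cost 1
[col 1] JR: children J:{A}, R:{A} ∩→ {A}; cost 0
[col 1] IJRW: children IW:{A,T}, JR:{A} ∩→ {A}; cost 0
[col 1] CDIJQRW: children CDQ:{C}, IJRW:{A} ∪→ {A,C}; cost 1
[col 2] CQ: children C:{A}, Q:{G} ∪→ {A,G}; cost 1
[col 2] CDQ: children CQ:{A,G}, D:{G} ∩→ {G}; cost 0
[col 2] IW: children I:{G}, W:{G} ∩→ {G}; cost 0
[col 2] JR: children J:{T}, R:{T} ∩→ {T}; cost 0
[col 2] IJRW: children IW:{G}, JR:{T} ∪→ {G,T}; cost 1
[col 2] CDIJQRW: children CDQ:{G}, IJRW:{G,T} ∩→ {G}; cost 0
[col 3] CQ: children C:{G}, Q:{T} ∪→ {G,T}; cost 1
[col 3] CDQ: children CQ:{G,T}, D:{G} ∩→ {G}; cost 0
[col 3] IW: children I:{A}, W:{T} ∪→ {A,T}; cost 1
[col 3] JR: children J:{G}, R:{G} ∩→ {G}; cost 0
[col 3] IJRW: children IW:{A,T}, JR:{G} ∪→ {A,G,T}; cost 1
[col 3] CDIJQRW: children CDQ:{G}, IJRW:{A,G,T} ∩→ {G}; cost 0
[col 4] CQ: children C:{A}, Q:{C} ∪→ {A,C}; cost 1
[col 4] CDQ: children CQ:{A,C}, D:{G} ∪→ {A,C,G}; cost 1
[col 4] IW: children I:{G}, W:{T} ∪→ {G,T}; cost 1
[col 4] JR: children J:{T}, R:{A} ∪→ {A,T}; cost 1
[col 4] IJRW: children IW:{G,T}, JR:{A,T} ∩→ {T}; cost 0
[col 4] CDIJQRW: children CDQ:{A,C,G}, IJRW:{T} ∪→ {A,C,G,T}; cost 1
[col 5] CQ: children C:{A}, Q:{T} ∪→ {A,T}; cost 1
[col 5] CDQ: children CQ:{A,T}, D:{C} ∪→ {A,C,T}; cost 1
[col 5] IW: children I:{T}, W:{G} ∪→ {G,T}; cost 1
[col 5] JR: children J:{C}, R:{C} ∩→ {C}; cost 0
[col 5] IJRW: children IW:{G,T}, JR:{C} ∪→ {C,G,T}; cost 1
[col 5] CDIJQRW: children CDQ:{A,C,T}, IJRW:{C,G,T} ∩→ {C,T}; cost 0
[col 6] CQ: children C:{A}, Q:{A} ∩→ {A}; cost 0
[col 6] CDQ: children CQ:{A}, D:{G} ∪→ {A,G}; cost 1
[col 6] IW: children I:{T}, W:{C} ∪→ {C,T}; cost 1
[col 6] JR: children J:{T}, R:{G} ∪→ {G,T}; cost 1
[col 6] IJRW: children IW:{C,T}, JR:{G,T} ∩→ {T}; cost 0
[col 6] CDIJQRW: children CDQ:{A,G}, IJRW:{T} ∪→ {A,G,T}; cost 1
per-site changes: [3, 3, 2, 3, 5, 4, 4]; total = 24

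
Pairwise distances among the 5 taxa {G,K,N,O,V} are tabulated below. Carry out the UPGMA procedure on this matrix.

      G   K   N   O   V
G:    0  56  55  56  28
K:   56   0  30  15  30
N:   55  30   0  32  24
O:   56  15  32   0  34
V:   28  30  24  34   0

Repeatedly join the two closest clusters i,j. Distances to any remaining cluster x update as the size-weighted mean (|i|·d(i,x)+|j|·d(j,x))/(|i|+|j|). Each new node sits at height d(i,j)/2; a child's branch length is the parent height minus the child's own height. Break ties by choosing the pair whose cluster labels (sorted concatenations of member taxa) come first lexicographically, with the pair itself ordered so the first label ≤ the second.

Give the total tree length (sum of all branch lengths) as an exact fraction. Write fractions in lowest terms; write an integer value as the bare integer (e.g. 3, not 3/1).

84

step 1: merge (K,O) at d=15; branch lengths K→15/2, O→15/2; new cluster KO
  updated: d(G,KO)=56, d(KO,N)=31, d(KO,V)=32
step 2: merge (N,V) at d=24; branch lengths N→12, V→12; new cluster NV
  updated: d(G,NV)=83/2, d(KO,NV)=63/2
step 3: merge (KO,NV) at d=63/2; branch lengths KO→33/4, NV→15/4; new cluster KNOV
  updated: d(G,KNOV)=195/4
step 4: merge (G,KNOV) at d=195/4; branch lengths G→195/8, KNOV→69/8; new cluster GKNOV
final tree: (G:195/8,((K:15/2,O:15/2):33/4,(N:12,V:12):15/4):69/8)
total length: 84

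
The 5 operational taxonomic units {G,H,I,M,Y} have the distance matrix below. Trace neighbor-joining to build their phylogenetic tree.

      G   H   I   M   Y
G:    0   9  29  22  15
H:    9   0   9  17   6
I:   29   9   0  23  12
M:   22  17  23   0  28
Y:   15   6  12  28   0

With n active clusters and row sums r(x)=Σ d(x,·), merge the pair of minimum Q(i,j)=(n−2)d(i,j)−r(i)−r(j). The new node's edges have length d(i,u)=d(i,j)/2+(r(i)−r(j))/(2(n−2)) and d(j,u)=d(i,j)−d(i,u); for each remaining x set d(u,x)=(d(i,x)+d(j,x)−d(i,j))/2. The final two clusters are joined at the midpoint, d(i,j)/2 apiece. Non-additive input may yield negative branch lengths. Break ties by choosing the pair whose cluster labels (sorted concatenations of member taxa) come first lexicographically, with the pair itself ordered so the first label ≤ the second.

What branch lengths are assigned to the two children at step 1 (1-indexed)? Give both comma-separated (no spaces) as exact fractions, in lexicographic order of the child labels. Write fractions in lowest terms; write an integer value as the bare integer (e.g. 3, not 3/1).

17/2,27/2

1. join G+M (d=22, Q=-99) ⇒ GM; edges |G|=17/2, |M|=27/2
  updated: d(GM,H)=2, d(GM,I)=15, d(GM,Y)=21/2
2. join GM+H (d=2, Q=-81/2) ⇒ GHM; edges |GM|=29/8, |H|=-13/8
  updated: d(GHM,I)=11, d(GHM,Y)=29/4
3. join GHM+I (d=11, Q=-121/4) ⇒ GHIM; edges |GHM|=25/8, |I|=63/8
  updated: d(GHIM,Y)=33/8
4. join GHIM+Y (d=33/8) ⇒ GHIMY; edges |GHIM|=33/16, |Y|=33/16
final tree: ((((G:17/2,M:27/2):29/8,H:-13/8):25/8,I:63/8):33/16,Y:33/16)
total length: 313/8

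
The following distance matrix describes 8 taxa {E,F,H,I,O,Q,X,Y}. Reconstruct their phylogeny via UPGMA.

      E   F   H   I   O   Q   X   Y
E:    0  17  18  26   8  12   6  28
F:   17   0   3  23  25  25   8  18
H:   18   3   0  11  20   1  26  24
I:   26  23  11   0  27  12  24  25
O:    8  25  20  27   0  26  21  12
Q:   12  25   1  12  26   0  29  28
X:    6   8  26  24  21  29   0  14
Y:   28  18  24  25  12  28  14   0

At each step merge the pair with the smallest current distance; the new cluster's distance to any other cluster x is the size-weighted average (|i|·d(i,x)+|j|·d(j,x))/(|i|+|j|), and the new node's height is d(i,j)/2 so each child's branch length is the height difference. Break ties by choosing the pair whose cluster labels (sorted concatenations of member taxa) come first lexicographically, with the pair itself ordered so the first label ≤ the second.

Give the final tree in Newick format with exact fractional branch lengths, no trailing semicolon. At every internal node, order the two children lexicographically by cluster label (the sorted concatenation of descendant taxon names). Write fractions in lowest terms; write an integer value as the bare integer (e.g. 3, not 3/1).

iteration 1: select H,Q (d=1); attach at lengths (1/2, 1/2); label the merged cluster HQ
  updated: d(E,HQ)=15, d(F,HQ)=14, d(HQ,I)=23/2, d(HQ,O)=23, d(HQ,X)=55/2, d(HQ,Y)=26
iteration 2: select E,X (d=6); attach at lengths (3, 3); label the merged cluster EX
  updated: d(EX,F)=25/2, d(EX,HQ)=85/4, d(EX,I)=25, d(EX,O)=29/2, d(EX,Y)=21
iteration 3: select HQ,I (d=23/2); attach at lengths (21/4, 23/4); label the merged cluster HIQ
  updated: d(EX,HIQ)=45/2, d(F,HIQ)=17, d(HIQ,O)=73/3, d(HIQ,Y)=77/3
iteration 4: select O,Y (d=12); attach at lengths (6, 6); label the merged cluster OY
  updated: d(EX,OY)=71/4, d(F,OY)=43/2, d(HIQ,OY)=25
iteration 5: select EX,F (d=25/2); attach at lengths (13/4, 25/4); label the merged cluster EFX
  updated: d(EFX,HIQ)=62/3, d(EFX,OY)=19
iteration 6: select EFX,OY (d=19); attach at lengths (13/4, 7/2); label the merged cluster EFOXY
  updated: d(EFOXY,HIQ)=112/5
iteration 7: select EFOXY,HIQ (d=112/5); attach at lengths (17/10, 109/20); label the merged cluster EFHIOQXY
final tree: ((((E:3,X:3):13/4,F:25/4):13/4,(O:6,Y:6):7/2):17/10,((H:1/2,Q:1/2):21/4,I:23/4):109/20)
total length: 267/5

((((E:3,X:3):13/4,F:25/4):13/4,(O:6,Y:6):7/2):17/10,((H:1/2,Q:1/2):21/4,I:23/4):109/20)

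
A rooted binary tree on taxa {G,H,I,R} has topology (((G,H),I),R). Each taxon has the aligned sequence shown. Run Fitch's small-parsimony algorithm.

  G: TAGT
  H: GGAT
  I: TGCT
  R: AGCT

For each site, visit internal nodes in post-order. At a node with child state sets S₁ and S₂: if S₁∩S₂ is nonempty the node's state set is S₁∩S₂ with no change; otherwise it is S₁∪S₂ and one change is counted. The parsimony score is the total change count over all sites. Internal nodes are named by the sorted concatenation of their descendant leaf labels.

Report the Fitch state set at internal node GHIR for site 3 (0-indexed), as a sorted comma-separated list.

site 0, node GH: G={T} ∪ H={G} → {G,T} (+1)
site 0, node GHI: GH={G,T} ∩ I={T} → {T} (+0)
site 0, node GHIR: GHI={T} ∪ R={A} → {A,T} (+1)
site 1, node GH: G={A} ∪ H={G} → {A,G} (+1)
site 1, node GHI: GH={A,G} ∩ I={G} → {G} (+0)
site 1, node GHIR: GHI={G} ∩ R={G} → {G} (+0)
site 2, node GH: G={G} ∪ H={A} → {A,G} (+1)
site 2, node GHI: GH={A,G} ∪ I={C} → {A,C,G} (+1)
site 2, node GHIR: GHI={A,C,G} ∩ R={C} → {C} (+0)
site 3, node GH: G={T} ∩ H={T} → {T} (+0)
site 3, node GHI: GH={T} ∩ I={T} → {T} (+0)
site 3, node GHIR: GHI={T} ∩ R={T} → {T} (+0)
per-site changes: [2, 1, 2, 0]; total = 5

T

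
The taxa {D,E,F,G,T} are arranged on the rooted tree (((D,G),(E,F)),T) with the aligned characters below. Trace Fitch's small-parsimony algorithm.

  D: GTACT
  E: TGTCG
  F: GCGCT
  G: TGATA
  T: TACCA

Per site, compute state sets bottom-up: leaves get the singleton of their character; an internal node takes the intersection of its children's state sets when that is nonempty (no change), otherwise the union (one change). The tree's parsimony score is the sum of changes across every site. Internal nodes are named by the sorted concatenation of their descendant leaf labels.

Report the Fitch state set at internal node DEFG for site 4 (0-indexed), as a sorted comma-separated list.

[col 0] DG: children D:{G}, G:{T} ∪→ {G,T}; cost 1
[col 0] EF: children E:{T}, F:{G} ∪→ {G,T}; cost 1
[col 0] DEFG: children DG:{G,T}, EF:{G,T} ∩→ {G,T}; cost 0
[col 0] DEFGT: children DEFG:{G,T}, T:{T} ∩→ {T}; cost 0
[col 1] DG: children D:{T}, G:{G} ∪→ {G,T}; cost 1
[col 1] EF: children E:{G}, F:{C} ∪→ {C,G}; cost 1
[col 1] DEFG: children DG:{G,T}, EF:{C,G} ∩→ {G}; cost 0
[col 1] DEFGT: children DEFG:{G}, T:{A} ∪→ {A,G}; cost 1
[col 2] DG: children D:{A}, G:{A} ∩→ {A}; cost 0
[col 2] EF: children E:{T}, F:{G} ∪→ {G,T}; cost 1
[col 2] DEFG: children DG:{A}, EF:{G,T} ∪→ {A,G,T}; cost 1
[col 2] DEFGT: children DEFG:{A,G,T}, T:{C} ∪→ {A,C,G,T}; cost 1
[col 3] DG: children D:{C}, G:{T} ∪→ {C,T}; cost 1
[col 3] EF: children E:{C}, F:{C} ∩→ {C}; cost 0
[col 3] DEFG: children DG:{C,T}, EF:{C} ∩→ {C}; cost 0
[col 3] DEFGT: children DEFG:{C}, T:{C} ∩→ {C}; cost 0
[col 4] DG: children D:{T}, G:{A} ∪→ {A,T}; cost 1
[col 4] EF: children E:{G}, F:{T} ∪→ {G,T}; cost 1
[col 4] DEFG: children DG:{A,T}, EF:{G,T} ∩→ {T}; cost 0
[col 4] DEFGT: children DEFG:{T}, T:{A} ∪→ {A,T}; cost 1
per-site changes: [2, 3, 3, 1, 3]; total = 12

T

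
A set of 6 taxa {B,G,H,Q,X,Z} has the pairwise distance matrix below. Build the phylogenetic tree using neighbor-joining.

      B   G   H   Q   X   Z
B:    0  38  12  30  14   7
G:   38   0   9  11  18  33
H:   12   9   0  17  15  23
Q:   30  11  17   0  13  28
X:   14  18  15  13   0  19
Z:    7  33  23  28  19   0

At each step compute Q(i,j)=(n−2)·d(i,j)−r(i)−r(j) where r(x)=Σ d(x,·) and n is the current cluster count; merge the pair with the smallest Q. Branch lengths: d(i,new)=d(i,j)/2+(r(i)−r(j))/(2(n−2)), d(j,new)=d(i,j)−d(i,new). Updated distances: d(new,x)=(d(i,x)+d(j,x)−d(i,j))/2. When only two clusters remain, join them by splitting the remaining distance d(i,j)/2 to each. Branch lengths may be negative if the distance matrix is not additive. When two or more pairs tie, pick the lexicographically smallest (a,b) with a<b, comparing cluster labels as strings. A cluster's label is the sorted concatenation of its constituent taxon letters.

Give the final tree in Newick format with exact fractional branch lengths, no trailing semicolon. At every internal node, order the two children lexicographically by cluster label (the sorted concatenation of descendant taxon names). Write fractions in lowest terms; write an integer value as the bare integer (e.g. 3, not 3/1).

step 1: merge (B,Z) at d=7, Q=-183; branch lengths B→19/8, Z→37/8; new cluster BZ
  updated: d(BZ,G)=32, d(BZ,H)=14, d(BZ,Q)=51/2, d(BZ,X)=13
step 2: merge (BZ,X) at d=13, Q=-209/2; branch lengths BZ→43/4, X→9/4; new cluster BXZ
  updated: d(BXZ,G)=37/2, d(BXZ,H)=8, d(BXZ,Q)=51/4
step 3: merge (BXZ,H) at d=8, Q=-229/4; branch lengths BXZ→85/16, H→43/16; new cluster BHXZ
  updated: d(BHXZ,G)=39/4, d(BHXZ,Q)=87/8
step 4: merge (BHXZ,G) at d=39/4, Q=-253/8; branch lengths BHXZ→77/16, G→79/16; new cluster BGHXZ
  updated: d(BGHXZ,Q)=97/16
step 5: merge (BGHXZ,Q) at d=97/16; branch lengths BGHXZ→97/32, Q→97/32; new cluster BGHQXZ
final tree: (((((B:19/8,Z:37/8):43/4,X:9/4):85/16,H:43/16):77/16,G:79/16):97/32,Q:97/32)
total length: 701/16

(((((B:19/8,Z:37/8):43/4,X:9/4):85/16,H:43/16):77/16,G:79/16):97/32,Q:97/32)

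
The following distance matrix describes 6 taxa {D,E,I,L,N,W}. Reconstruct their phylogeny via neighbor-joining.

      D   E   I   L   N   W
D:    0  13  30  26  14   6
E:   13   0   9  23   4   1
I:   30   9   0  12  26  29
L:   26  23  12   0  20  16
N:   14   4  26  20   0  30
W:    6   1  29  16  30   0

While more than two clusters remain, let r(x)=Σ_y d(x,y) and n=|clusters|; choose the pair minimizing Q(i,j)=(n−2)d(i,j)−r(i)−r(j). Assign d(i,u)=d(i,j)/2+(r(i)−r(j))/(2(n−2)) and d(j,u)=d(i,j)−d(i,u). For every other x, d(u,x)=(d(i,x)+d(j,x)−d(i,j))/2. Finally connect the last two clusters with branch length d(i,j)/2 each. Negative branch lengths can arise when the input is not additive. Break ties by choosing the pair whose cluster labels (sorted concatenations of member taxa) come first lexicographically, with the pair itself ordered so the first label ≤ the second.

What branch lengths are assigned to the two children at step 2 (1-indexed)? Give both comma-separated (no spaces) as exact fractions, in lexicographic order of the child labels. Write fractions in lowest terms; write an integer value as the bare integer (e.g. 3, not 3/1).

13/4,11/4

step 1: merge (I,L) at d=12, Q=-155; branch lengths I→57/8, L→39/8; new cluster IL
  updated: d(D,IL)=22, d(E,IL)=10, d(IL,N)=17, d(IL,W)=33/2
step 2: merge (D,W) at d=6, Q=-181/2; branch lengths D→13/4, W→11/4; new cluster DW
  updated: d(DW,E)=4, d(DW,IL)=65/4, d(DW,N)=19
step 3: merge (DW,IL) at d=65/4, Q=-50; branch lengths DW→57/8, IL→73/8; new cluster DILW
  updated: d(DILW,E)=-9/8, d(DILW,N)=79/8
step 4: merge (DILW,E) at d=-9/8, Q=-51/4; branch lengths DILW→19/8, E→-7/2; new cluster DEILW
  updated: d(DEILW,N)=15/2
step 5: merge (DEILW,N) at d=15/2; branch lengths DEILW→15/4, N→15/4; new cluster DEILNW
final tree: ((((D:13/4,W:11/4):57/8,(I:57/8,L:39/8):73/8):19/8,E:-7/2):15/4,N:15/4)
total length: 325/8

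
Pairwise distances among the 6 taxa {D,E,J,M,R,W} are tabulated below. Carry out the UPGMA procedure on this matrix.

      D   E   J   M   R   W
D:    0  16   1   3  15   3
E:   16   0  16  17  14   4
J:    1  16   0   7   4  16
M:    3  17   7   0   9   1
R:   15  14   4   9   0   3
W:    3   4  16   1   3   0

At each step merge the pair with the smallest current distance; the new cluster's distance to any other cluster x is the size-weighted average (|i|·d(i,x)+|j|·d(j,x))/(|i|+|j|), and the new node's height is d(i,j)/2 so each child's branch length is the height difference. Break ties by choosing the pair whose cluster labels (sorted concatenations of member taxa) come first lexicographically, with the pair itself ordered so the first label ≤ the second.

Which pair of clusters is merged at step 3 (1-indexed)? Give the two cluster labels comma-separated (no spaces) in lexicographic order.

step 1: merge (D,J) at d=1; branch lengths D→1/2, J→1/2; new cluster DJ
  updated: d(DJ,E)=16, d(DJ,M)=5, d(DJ,R)=19/2, d(DJ,W)=19/2
step 2: merge (M,W) at d=1; branch lengths M→1/2, W→1/2; new cluster MW
  updated: d(DJ,MW)=29/4, d(E,MW)=21/2, d(MW,R)=6
step 3: merge (MW,R) at d=6; branch lengths MW→5/2, R→3; new cluster MRW
  updated: d(DJ,MRW)=8, d(E,MRW)=35/3
step 4: merge (DJ,MRW) at d=8; branch lengths DJ→7/2, MRW→1; new cluster DJMRW
  updated: d(DJMRW,E)=67/5
step 5: merge (DJMRW,E) at d=67/5; branch lengths DJMRW→27/10, E→67/10; new cluster DEJMRW
final tree: (((D:1/2,J:1/2):7/2,((M:1/2,W:1/2):5/2,R:3):1):27/10,E:67/10)
total length: 107/5

MW,R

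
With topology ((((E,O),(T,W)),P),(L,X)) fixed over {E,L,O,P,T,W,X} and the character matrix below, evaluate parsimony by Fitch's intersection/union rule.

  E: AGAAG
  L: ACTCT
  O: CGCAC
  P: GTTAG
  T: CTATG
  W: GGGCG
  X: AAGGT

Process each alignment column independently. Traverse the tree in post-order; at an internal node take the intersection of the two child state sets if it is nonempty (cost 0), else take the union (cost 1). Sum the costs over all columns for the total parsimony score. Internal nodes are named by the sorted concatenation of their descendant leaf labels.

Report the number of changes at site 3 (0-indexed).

site 0, node EO: E={A} ∪ O={C} → {A,C} (+1)
site 0, node TW: T={C} ∪ W={G} → {C,G} (+1)
site 0, node EOTW: EO={A,C} ∩ TW={C,G} → {C} (+0)
site 0, node EOPTW: EOTW={C} ∪ P={G} → {C,G} (+1)
site 0, node LX: L={A} ∩ X={A} → {A} (+0)
site 0, node ELOPTWX: EOPTW={C,G} ∪ LX={A} → {A,C,G} (+1)
site 1, node EO: E={G} ∩ O={G} → {G} (+0)
site 1, node TW: T={T} ∪ W={G} → {G,T} (+1)
site 1, node EOTW: EO={G} ∩ TW={G,T} → {G} (+0)
site 1, node EOPTW: EOTW={G} ∪ P={T} → {G,T} (+1)
site 1, node LX: L={C} ∪ X={A} → {A,C} (+1)
site 1, node ELOPTWX: EOPTW={G,T} ∪ LX={A,C} → {A,C,G,T} (+1)
site 2, node EO: E={A} ∪ O={C} → {A,C} (+1)
site 2, node TW: T={A} ∪ W={G} → {A,G} (+1)
site 2, node EOTW: EO={A,C} ∩ TW={A,G} → {A} (+0)
site 2, node EOPTW: EOTW={A} ∪ P={T} → {A,T} (+1)
site 2, node LX: L={T} ∪ X={G} → {G,T} (+1)
site 2, node ELOPTWX: EOPTW={A,T} ∩ LX={G,T} → {T} (+0)
site 3, node EO: E={A} ∩ O={A} → {A} (+0)
site 3, node TW: T={T} ∪ W={C} → {C,T} (+1)
site 3, node EOTW: EO={A} ∪ TW={C,T} → {A,C,T} (+1)
site 3, node EOPTW: EOTW={A,C,T} ∩ P={A} → {A} (+0)
site 3, node LX: L={C} ∪ X={G} → {C,G} (+1)
site 3, node ELOPTWX: EOPTW={A} ∪ LX={C,G} → {A,C,G} (+1)
site 4, node EO: E={G} ∪ O={C} → {C,G} (+1)
site 4, node TW: T={G} ∩ W={G} → {G} (+0)
site 4, node EOTW: EO={C,G} ∩ TW={G} → {G} (+0)
site 4, node EOPTW: EOTW={G} ∩ P={G} → {G} (+0)
site 4, node LX: L={T} ∩ X={T} → {T} (+0)
site 4, node ELOPTWX: EOPTW={G} ∪ LX={T} → {G,T} (+1)
per-site changes: [4, 4, 4, 4, 2]; total = 18

4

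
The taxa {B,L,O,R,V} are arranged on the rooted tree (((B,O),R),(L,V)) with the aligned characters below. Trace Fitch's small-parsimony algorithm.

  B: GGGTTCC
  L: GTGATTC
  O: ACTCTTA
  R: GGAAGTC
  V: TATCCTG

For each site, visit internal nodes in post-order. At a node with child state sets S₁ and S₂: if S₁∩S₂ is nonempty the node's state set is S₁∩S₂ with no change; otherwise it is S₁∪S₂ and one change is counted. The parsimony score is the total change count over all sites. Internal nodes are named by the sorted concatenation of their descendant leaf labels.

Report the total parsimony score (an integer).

16

[col 0] BO: children B:{G}, O:{A} ∪→ {A,G}; cost 1
[col 0] BOR: children BO:{A,G}, R:{G} ∩→ {G}; cost 0
[col 0] LV: children L:{G}, V:{T} ∪→ {G,T}; cost 1
[col 0] BLORV: children BOR:{G}, LV:{G,T} ∩→ {G}; cost 0
[col 1] BO: children B:{G}, O:{C} ∪→ {C,G}; cost 1
[col 1] BOR: children BO:{C,G}, R:{G} ∩→ {G}; cost 0
[col 1] LV: children L:{T}, V:{A} ∪→ {A,T}; cost 1
[col 1] BLORV: children BOR:{G}, LV:{A,T} ∪→ {A,G,T}; cost 1
[col 2] BO: children B:{G}, O:{T} ∪→ {G,T}; cost 1
[col 2] BOR: children BO:{G,T}, R:{A} ∪→ {A,G,T}; cost 1
[col 2] LV: children L:{G}, V:{T} ∪→ {G,T}; cost 1
[col 2] BLORV: children BOR:{A,G,T}, LV:{G,T} ∩→ {G,T}; cost 0
[col 3] BO: children B:{T}, O:{C} ∪→ {C,T}; cost 1
[col 3] BOR: children BO:{C,T}, R:{A} ∪→ {A,C,T}; cost 1
[col 3] LV: children L:{A}, V:{C} ∪→ {A,C}; cost 1
[col 3] BLORV: children BOR:{A,C,T}, LV:{A,C} ∩→ {A,C}; cost 0
[col 4] BO: children B:{T}, O:{T} ∩→ {T}; cost 0
[col 4] BOR: children BO:{T}, R:{G} ∪→ {G,T}; cost 1
[col 4] LV: children L:{T}, V:{C} ∪→ {C,T}; cost 1
[col 4] BLORV: children BOR:{G,T}, LV:{C,T} ∩→ {T}; cost 0
[col 5] BO: children B:{C}, O:{T} ∪→ {C,T}; cost 1
[col 5] BOR: children BO:{C,T}, R:{T} ∩→ {T}; cost 0
[col 5] LV: children L:{T}, V:{T} ∩→ {T}; cost 0
[col 5] BLORV: children BOR:{T}, LV:{T} ∩→ {T}; cost 0
[col 6] BO: children B:{C}, O:{A} ∪→ {A,C}; cost 1
[col 6] BOR: children BO:{A,C}, R:{C} ∩→ {C}; cost 0
[col 6] LV: children L:{C}, V:{G} ∪→ {C,G}; cost 1
[col 6] BLORV: children BOR:{C}, LV:{C,G} ∩→ {C}; cost 0
per-site changes: [2, 3, 3, 3, 2, 1, 2]; total = 16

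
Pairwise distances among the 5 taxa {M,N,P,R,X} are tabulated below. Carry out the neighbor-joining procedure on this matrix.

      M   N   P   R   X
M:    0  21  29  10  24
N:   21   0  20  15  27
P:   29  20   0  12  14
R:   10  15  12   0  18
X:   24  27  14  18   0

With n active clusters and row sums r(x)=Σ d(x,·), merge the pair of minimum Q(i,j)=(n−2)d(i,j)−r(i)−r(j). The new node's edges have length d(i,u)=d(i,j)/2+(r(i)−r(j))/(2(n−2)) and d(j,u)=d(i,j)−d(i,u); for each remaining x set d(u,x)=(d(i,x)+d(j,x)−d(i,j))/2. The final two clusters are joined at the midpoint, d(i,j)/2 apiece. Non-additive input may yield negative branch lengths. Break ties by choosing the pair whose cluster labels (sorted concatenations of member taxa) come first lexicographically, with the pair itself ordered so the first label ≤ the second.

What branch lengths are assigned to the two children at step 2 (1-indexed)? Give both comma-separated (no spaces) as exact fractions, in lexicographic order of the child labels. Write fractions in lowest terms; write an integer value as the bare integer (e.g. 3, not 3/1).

1. join P+X (d=14, Q=-116) ⇒ PX; edges |P|=17/3, |X|=25/3
  updated: d(M,PX)=39/2, d(N,PX)=33/2, d(PX,R)=8
2. join M+R (d=10, Q=-127/2) ⇒ MR; edges |M|=75/8, |R|=5/8
  updated: d(MR,N)=13, d(MR,PX)=35/4
3. join MR+N (d=13, Q=-153/4) ⇒ MNR; edges |MR|=21/8, |N|=83/8
  updated: d(MNR,PX)=49/8
4. join MNR+PX (d=49/8) ⇒ MNPRX; edges |MNR|=49/16, |PX|=49/16
final tree: (((M:75/8,R:5/8):21/8,N:83/8):49/16,(P:17/3,X:25/3):49/16)
total length: 345/8

75/8,5/8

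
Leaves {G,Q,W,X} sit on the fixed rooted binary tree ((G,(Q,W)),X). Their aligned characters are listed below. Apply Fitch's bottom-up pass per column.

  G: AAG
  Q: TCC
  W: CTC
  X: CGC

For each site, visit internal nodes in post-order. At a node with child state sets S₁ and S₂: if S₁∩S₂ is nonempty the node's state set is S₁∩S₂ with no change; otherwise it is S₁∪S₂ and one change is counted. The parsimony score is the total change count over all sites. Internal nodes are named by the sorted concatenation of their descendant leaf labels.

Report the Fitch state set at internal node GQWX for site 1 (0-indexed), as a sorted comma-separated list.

[col 0] QW: children Q:{T}, W:{C} ∪→ {C,T}; cost 1
[col 0] GQW: children G:{A}, QW:{C,T} ∪→ {A,C,T}; cost 1
[col 0] GQWX: children GQW:{A,C,T}, X:{C} ∩→ {C}; cost 0
[col 1] QW: children Q:{C}, W:{T} ∪→ {C,T}; cost 1
[col 1] GQW: children G:{A}, QW:{C,T} ∪→ {A,C,T}; cost 1
[col 1] GQWX: children GQW:{A,C,T}, X:{G} ∪→ {A,C,G,T}; cost 1
[col 2] QW: children Q:{C}, W:{C} ∩→ {C}; cost 0
[col 2] GQW: children G:{G}, QW:{C} ∪→ {C,G}; cost 1
[col 2] GQWX: children GQW:{C,G}, X:{C} ∩→ {C}; cost 0
per-site changes: [2, 3, 1]; total = 6

A,C,G,T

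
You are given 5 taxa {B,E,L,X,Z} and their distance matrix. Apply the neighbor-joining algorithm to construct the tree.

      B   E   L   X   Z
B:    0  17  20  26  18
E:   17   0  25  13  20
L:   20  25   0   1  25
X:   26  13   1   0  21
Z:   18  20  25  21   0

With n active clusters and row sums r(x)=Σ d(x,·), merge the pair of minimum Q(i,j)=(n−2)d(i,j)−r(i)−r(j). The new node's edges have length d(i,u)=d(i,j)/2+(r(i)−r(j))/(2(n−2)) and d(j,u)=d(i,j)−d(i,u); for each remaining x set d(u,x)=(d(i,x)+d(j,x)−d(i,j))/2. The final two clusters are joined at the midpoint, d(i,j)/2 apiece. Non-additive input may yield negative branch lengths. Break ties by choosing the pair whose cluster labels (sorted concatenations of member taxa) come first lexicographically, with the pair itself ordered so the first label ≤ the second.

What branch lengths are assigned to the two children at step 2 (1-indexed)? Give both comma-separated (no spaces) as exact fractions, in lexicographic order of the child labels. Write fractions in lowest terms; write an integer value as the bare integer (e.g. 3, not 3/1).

iteration 1: select L,X (d=1, Q=-129); attach at lengths (13/6, -7/6); label the merged cluster LX
  updated: d(B,LX)=45/2, d(E,LX)=37/2, d(LX,Z)=45/2
iteration 2: select B,Z (d=18, Q=-82); attach at lengths (33/4, 39/4); label the merged cluster BZ
  updated: d(BZ,E)=19/2, d(BZ,LX)=27/2
iteration 3: select BZ,E (d=19/2, Q=-83/2); attach at lengths (9/4, 29/4); label the merged cluster BEZ
  updated: d(BEZ,LX)=45/4
iteration 4: select BEZ,LX (d=45/4); attach at lengths (45/8, 45/8); label the merged cluster BELXZ
final tree: (((B:33/4,Z:39/4):9/4,E:29/4):45/8,(L:13/6,X:-7/6):45/8)
total length: 159/4

33/4,39/4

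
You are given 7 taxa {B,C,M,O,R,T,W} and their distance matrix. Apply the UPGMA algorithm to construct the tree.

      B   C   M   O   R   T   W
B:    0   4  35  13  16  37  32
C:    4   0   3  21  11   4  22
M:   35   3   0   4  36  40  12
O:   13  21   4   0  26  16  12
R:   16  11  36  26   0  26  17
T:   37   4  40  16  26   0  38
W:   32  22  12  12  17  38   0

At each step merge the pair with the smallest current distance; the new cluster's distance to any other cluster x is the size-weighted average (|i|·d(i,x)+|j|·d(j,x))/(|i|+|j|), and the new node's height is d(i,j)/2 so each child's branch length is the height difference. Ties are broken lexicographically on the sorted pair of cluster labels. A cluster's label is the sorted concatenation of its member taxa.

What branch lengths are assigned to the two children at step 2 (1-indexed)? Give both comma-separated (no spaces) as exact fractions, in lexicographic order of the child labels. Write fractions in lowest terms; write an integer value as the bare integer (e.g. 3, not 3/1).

6,6

step 1: merge (C,M) at d=3; branch lengths C→3/2, M→3/2; new cluster CM
  updated: d(B,CM)=39/2, d(CM,O)=25/2, d(CM,R)=47/2, d(CM,T)=22, d(CM,W)=17
step 2: merge (O,W) at d=12; branch lengths O→6, W→6; new cluster OW
  updated: d(B,OW)=45/2, d(CM,OW)=59/4, d(OW,R)=43/2, d(OW,T)=27
step 3: merge (CM,OW) at d=59/4; branch lengths CM→47/8, OW→11/8; new cluster CMOW
  updated: d(B,CMOW)=21, d(CMOW,R)=45/2, d(CMOW,T)=49/2
step 4: merge (B,R) at d=16; branch lengths B→8, R→8; new cluster BR
  updated: d(BR,CMOW)=87/4, d(BR,T)=63/2
step 5: merge (BR,CMOW) at d=87/4; branch lengths BR→23/8, CMOW→7/2; new cluster BCMORW
  updated: d(BCMORW,T)=161/6
step 6: merge (BCMORW,T) at d=161/6; branch lengths BCMORW→61/24, T→161/12; new cluster BCMORTW
final tree: (((B:8,R:8):23/8,((C:3/2,M:3/2):47/8,(O:6,W:6):11/8):7/2):61/24,T:161/12)
total length: 727/12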